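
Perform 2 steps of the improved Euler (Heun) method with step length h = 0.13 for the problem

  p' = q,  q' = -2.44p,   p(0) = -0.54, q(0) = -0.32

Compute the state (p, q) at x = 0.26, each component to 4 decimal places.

Heun on (p,q): k1 = f(x_n, state_n); k2 = f(x_n + h, state_n + h·k1); state_{n+1} = state_n + (h/2)·(k1 + k2).
0.000000: (-0.540000, -0.320000)
  k1 = (-0.320000, 1.317600)
  predictor → (-0.581600, -0.148712)
  k2 = (-0.148712, 1.419104)
  → (-0.570466, -0.142114)
0.130000: (-0.570466, -0.142114)
  k1 = (-0.142114, 1.391938)
  predictor → (-0.588941, 0.038838)
  k2 = (0.038838, 1.437016)
  → (-0.577179, 0.041768)
(p(0.26), q(0.26)) ≈ (-0.5772, 0.0418)

-0.5772, 0.0418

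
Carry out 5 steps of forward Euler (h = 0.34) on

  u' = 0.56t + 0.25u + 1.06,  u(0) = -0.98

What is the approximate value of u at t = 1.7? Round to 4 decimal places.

Euler: u_{n+1} = u_n + h·f(t_n, u_n).
t=0.000000, u=-0.980000: f=0.815000 → u ← -0.980000 + 0.34·0.815000 = -0.702900
t=0.340000, u=-0.702900: f=1.074675 → u ← -0.702900 + 0.34·1.074675 = -0.337510
t=0.680000, u=-0.337510: f=1.356422 → u ← -0.337510 + 0.34·1.356422 = 0.123673
t=1.020000, u=0.123673: f=1.662118 → u ← 0.123673 + 0.34·1.662118 = 0.688793
t=1.360000, u=0.688793: f=1.993798 → u ← 0.688793 + 0.34·1.993798 = 1.366685
u(1.7) ≈ 1.3667

1.3667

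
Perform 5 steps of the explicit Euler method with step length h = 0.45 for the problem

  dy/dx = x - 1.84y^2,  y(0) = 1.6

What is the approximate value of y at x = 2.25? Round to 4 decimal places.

0.9110

Euler: y_{n+1} = y_n + h·f(x_n, y_n).
x=0.000000, y=1.600000: f=-4.710400 → y ← 1.600000 + 0.45·(-4.710400) = -0.519680
x=0.450000, y=-0.519680: f=-0.046924 → y ← -0.519680 + 0.45·(-0.046924) = -0.540796
x=0.900000, y=-0.540796: f=0.361874 → y ← -0.540796 + 0.45·0.361874 = -0.377953
x=1.350000, y=-0.377953: f=1.087159 → y ← -0.377953 + 0.45·1.087159 = 0.111269
x=1.800000, y=0.111269: f=1.777219 → y ← 0.111269 + 0.45·1.777219 = 0.911018
y(2.25) ≈ 0.9110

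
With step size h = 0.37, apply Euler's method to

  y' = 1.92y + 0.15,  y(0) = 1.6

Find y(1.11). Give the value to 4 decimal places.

8.3187

Euler: y_{n+1} = y_n + h·f(s_n, y_n).
s=0.000000, y=1.600000: f=3.222000 → y ← 1.600000 + 0.37·3.222000 = 2.792140
s=0.370000, y=2.792140: f=5.510909 → y ← 2.792140 + 0.37·5.510909 = 4.831176
s=0.740000, y=4.831176: f=9.425858 → y ← 4.831176 + 0.37·9.425858 = 8.318744
y(1.11) ≈ 8.3187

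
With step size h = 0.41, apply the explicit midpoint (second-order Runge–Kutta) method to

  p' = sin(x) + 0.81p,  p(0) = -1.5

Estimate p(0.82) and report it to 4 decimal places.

-2.5072

Midpoint: k1 = f(x_n, p_n); k2 = f(x_n + h/2, p_n + (h/2)·k1); p_{n+1} = p_n + h·k2.
x=0.000000, p=-1.500000:
  k1 = f(0.000000, -1.500000) = -1.215000
  k2 = f(0.205000, -1.749075) = -1.213184
  p ← -1.500000 + 0.41·(-1.213184) = -1.997405
x=0.410000, p=-1.997405:
  k1 = f(0.410000, -1.997405) = -1.219289
  k2 = f(0.615000, -2.247360) = -1.243403
  p ← -1.997405 + 0.41·(-1.243403) = -2.507200
p(0.82) ≈ -2.5072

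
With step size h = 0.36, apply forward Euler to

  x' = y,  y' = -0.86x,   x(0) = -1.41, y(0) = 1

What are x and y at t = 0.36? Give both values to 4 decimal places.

Euler on (x,y): x_{n+1} = x_n + h·x', y_{n+1} = y_n + h·y'.
0.000000: (-1.410000, 1.000000); f=(1.000000, 1.212600) → (-1.050000, 1.436536)
(x(0.36), y(0.36)) ≈ (-1.0500, 1.4365)

-1.0500, 1.4365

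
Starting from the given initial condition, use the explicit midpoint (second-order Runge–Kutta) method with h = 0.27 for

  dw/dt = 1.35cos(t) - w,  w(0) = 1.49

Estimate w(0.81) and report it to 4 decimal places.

1.3169

Midpoint: k1 = f(t_n, w_n); k2 = f(t_n + h/2, w_n + (h/2)·k1); w_{n+1} = w_n + h·k2.
t=0.000000, w=1.490000:
  k1 = f(0.000000, 1.490000) = -0.140000
  k2 = f(0.135000, 1.471100) = -0.133383
  w ← 1.490000 + 0.27·(-0.133383) = 1.453987
t=0.270000, w=1.453987:
  k1 = f(0.270000, 1.453987) = -0.152896
  k2 = f(0.405000, 1.433346) = -0.192557
  w ← 1.453987 + 0.27·(-0.192557) = 1.401996
t=0.540000, w=1.401996:
  k1 = f(0.540000, 1.401996) = -0.244089
  k2 = f(0.675000, 1.369044) = -0.315090
  w ← 1.401996 + 0.27·(-0.315090) = 1.316922
w(0.81) ≈ 1.3169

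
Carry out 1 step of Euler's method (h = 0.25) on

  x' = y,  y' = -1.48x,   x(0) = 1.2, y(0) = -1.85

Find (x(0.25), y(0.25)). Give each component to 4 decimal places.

0.7375, -2.2940

Euler on (x,y): x_{n+1} = x_n + h·x', y_{n+1} = y_n + h·y'.
0.000000: (1.200000, -1.850000); f=(-1.850000, -1.776000) → (0.737500, -2.294000)
(x(0.25), y(0.25)) ≈ (0.7375, -2.2940)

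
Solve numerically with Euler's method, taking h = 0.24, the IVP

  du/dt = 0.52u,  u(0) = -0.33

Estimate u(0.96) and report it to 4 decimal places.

-0.5282

Euler: u_{n+1} = u_n + h·f(t_n, u_n).
t=0.000000, u=-0.330000: f=-0.171600 → u ← -0.330000 + 0.24·(-0.171600) = -0.371184
t=0.240000, u=-0.371184: f=-0.193016 → u ← -0.371184 + 0.24·(-0.193016) = -0.417508
t=0.480000, u=-0.417508: f=-0.217104 → u ← -0.417508 + 0.24·(-0.217104) = -0.469613
t=0.720000, u=-0.469613: f=-0.244199 → u ← -0.469613 + 0.24·(-0.244199) = -0.528220
u(0.96) ≈ -0.5282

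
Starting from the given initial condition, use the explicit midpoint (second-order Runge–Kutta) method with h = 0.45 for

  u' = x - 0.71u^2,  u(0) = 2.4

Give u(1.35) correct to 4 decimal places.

1.4261

Midpoint: k1 = f(x_n, u_n); k2 = f(x_n + h/2, u_n + (h/2)·k1); u_{n+1} = u_n + h·k2.
x=0.000000, u=2.400000:
  k1 = f(0.000000, 2.400000) = -4.089600
  k2 = f(0.225000, 1.479840) = -1.329848
  u ← 2.400000 + 0.45·(-1.329848) = 1.801569
x=0.450000, u=1.801569:
  k1 = f(0.450000, 1.801569) = -1.854411
  k2 = f(0.675000, 1.384326) = -0.685615
  u ← 1.801569 + 0.45·(-0.685615) = 1.493042
x=0.900000, u=1.493042:
  k1 = f(0.900000, 1.493042) = -0.682714
  k2 = f(1.125000, 1.339431) = -0.148794
  u ← 1.493042 + 0.45·(-0.148794) = 1.426085
u(1.35) ≈ 1.4261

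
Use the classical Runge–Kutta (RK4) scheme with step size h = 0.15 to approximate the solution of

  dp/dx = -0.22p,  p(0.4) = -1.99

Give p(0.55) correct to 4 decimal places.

RK4: k1 = f(x_n, p_n); k2 = f(x_n + h/2, p_n + (h/2)·k1); k3 = f(x_n + h/2, p_n + (h/2)·k2); k4 = f(x_n + h, p_n + h·k3); p_{n+1} = p_n + (h/6)·(k1 + 2k2 + 2k3 + k4).
x=0.400000, p=-1.990000:
  k1 = f(0.400000, -1.990000) = 0.437800
  k2 = f(0.475000, -1.957165) = 0.430576
  k3 = f(0.475000, -1.957707) = 0.430695
  k4 = f(0.550000, -1.925396) = 0.423587
  p ← -1.990000 + (0.15/6)·(k1 + 2k2 + 2k3 + k4) = -1.925402
p(0.55) ≈ -1.9254

-1.9254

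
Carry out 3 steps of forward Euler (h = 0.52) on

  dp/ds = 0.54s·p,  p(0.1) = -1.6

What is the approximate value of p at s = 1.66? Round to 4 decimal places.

Euler: p_{n+1} = p_n + h·f(s_n, p_n).
s=0.100000, p=-1.600000: f=-0.086400 → p ← -1.600000 + 0.52·(-0.086400) = -1.644928
s=0.620000, p=-1.644928: f=-0.550722 → p ← -1.644928 + 0.52·(-0.550722) = -1.931303
s=1.140000, p=-1.931303: f=-1.188910 → p ← -1.931303 + 0.52·(-1.188910) = -2.549537
p(1.66) ≈ -2.5495

-2.5495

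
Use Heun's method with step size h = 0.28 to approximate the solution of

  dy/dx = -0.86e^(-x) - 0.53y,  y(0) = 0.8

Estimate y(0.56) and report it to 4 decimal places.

0.2821

Heun: k1 = f(x_n, y_n); k2 = f(x_n + h, y_n + h·k1); y_{n+1} = y_n + (h/2)·(k1 + k2).
x=0.000000, y=0.800000:
  k1 = f(0.000000, 0.800000) = -1.284000
  k2 = f(0.280000, 0.440480) = -0.883428
  y ← 0.800000 + (0.28/2)·(-1.284000 + (-0.883428)) = 0.496560
x=0.280000, y=0.496560:
  k1 = f(0.280000, 0.496560) = -0.913151
  k2 = f(0.560000, 0.240878) = -0.618905
  y ← 0.496560 + (0.28/2)·(-0.913151 + (-0.618905)) = 0.282072
y(0.56) ≈ 0.2821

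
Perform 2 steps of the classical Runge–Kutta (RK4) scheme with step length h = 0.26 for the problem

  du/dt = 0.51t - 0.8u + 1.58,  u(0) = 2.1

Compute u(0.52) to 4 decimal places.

RK4: k1 = f(t_n, u_n); k2 = f(t_n + h/2, u_n + (h/2)·k1); k3 = f(t_n + h/2, u_n + (h/2)·k2); k4 = f(t_n + h, u_n + h·k3); u_{n+1} = u_n + (h/6)·(k1 + 2k2 + 2k3 + k4).
t=0.000000, u=2.100000:
  k1 = f(0.000000, 2.100000) = -0.100000
  k2 = f(0.130000, 2.087000) = -0.023300
  k3 = f(0.130000, 2.096971) = -0.031277
  k4 = f(0.260000, 2.091868) = 0.039106
  u ← 2.100000 + (0.26/6)·(k1 + 2k2 + 2k3 + k4) = 2.092631
t=0.260000, u=2.092631:
  k1 = f(0.260000, 2.092631) = 0.038495
  k2 = f(0.390000, 2.097636) = 0.100792
  k3 = f(0.390000, 2.105734) = 0.094313
  k4 = f(0.520000, 2.117153) = 0.151478
  u ← 2.092631 + (0.26/6)·(k1 + 2k2 + 2k3 + k4) = 2.117772
u(0.52) ≈ 2.1178

2.1178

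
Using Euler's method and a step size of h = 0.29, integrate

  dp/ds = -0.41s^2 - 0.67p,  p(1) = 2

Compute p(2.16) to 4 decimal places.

Euler: p_{n+1} = p_n + h·f(s_n, p_n).
s=1.000000, p=2.000000: f=-1.750000 → p ← 2.000000 + 0.29·(-1.750000) = 1.492500
s=1.290000, p=1.492500: f=-1.682256 → p ← 1.492500 + 0.29·(-1.682256) = 1.004646
s=1.580000, p=1.004646: f=-1.696637 → p ← 1.004646 + 0.29·(-1.696637) = 0.512621
s=1.870000, p=0.512621: f=-1.777185 → p ← 0.512621 + 0.29·(-1.777185) = -0.002763
p(2.16) ≈ -0.0028

-0.0028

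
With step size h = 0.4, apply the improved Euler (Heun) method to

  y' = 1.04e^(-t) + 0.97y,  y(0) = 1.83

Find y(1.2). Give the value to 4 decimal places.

Heun: k1 = f(t_n, y_n); k2 = f(t_n + h, y_n + h·k1); y_{n+1} = y_n + (h/2)·(k1 + k2).
t=0.000000, y=1.830000:
  k1 = f(0.000000, 1.830000) = 2.815100
  k2 = f(0.400000, 2.956040) = 3.564492
  y ← 1.830000 + (0.4/2)·(2.815100 + 3.564492) = 3.105918
t=0.400000, y=3.105918:
  k1 = f(0.400000, 3.105918) = 3.709874
  k2 = f(0.800000, 4.589868) = 4.919474
  y ← 3.105918 + (0.4/2)·(3.709874 + 4.919474) = 4.831788
t=0.800000, y=4.831788:
  k1 = f(0.800000, 4.831788) = 5.154136
  k2 = f(1.200000, 6.893442) = 6.999881
  y ← 4.831788 + (0.4/2)·(5.154136 + 6.999881) = 7.262591
y(1.2) ≈ 7.2626

7.2626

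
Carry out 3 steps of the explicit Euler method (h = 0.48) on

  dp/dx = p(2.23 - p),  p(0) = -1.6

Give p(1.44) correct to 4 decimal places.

-218.8042

Euler: p_{n+1} = p_n + h·f(x_n, p_n).
x=0.000000, p=-1.600000: f=-6.128000 → p ← -1.600000 + 0.48·(-6.128000) = -4.541440
x=0.480000, p=-4.541440: f=-30.752088 → p ← -4.541440 + 0.48·(-30.752088) = -19.302442
x=0.960000, p=-19.302442: f=-415.628732 → p ← -19.302442 + 0.48·(-415.628732) = -218.804234
p(1.44) ≈ -218.8042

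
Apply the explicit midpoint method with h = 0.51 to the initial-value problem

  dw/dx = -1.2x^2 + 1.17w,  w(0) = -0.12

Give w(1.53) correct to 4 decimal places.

-2.7009

Midpoint: k1 = f(x_n, w_n); k2 = f(x_n + h/2, w_n + (h/2)·k1); w_{n+1} = w_n + h·k2.
x=0.000000, w=-0.120000:
  k1 = f(0.000000, -0.120000) = -0.140400
  k2 = f(0.255000, -0.155802) = -0.260318
  w ← -0.120000 + 0.51·(-0.260318) = -0.252762
x=0.510000, w=-0.252762:
  k1 = f(0.510000, -0.252762) = -0.607852
  k2 = f(0.765000, -0.407765) = -1.179355
  w ← -0.252762 + 0.51·(-1.179355) = -0.854233
x=1.020000, w=-0.854233:
  k1 = f(1.020000, -0.854233) = -2.247933
  k2 = f(1.275000, -1.427456) = -3.620874
  w ← -0.854233 + 0.51·(-3.620874) = -2.700879
w(1.53) ≈ -2.7009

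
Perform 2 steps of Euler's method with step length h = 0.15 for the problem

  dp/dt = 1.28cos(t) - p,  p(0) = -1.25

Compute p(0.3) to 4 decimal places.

Euler: p_{n+1} = p_n + h·f(t_n, p_n).
t=0.000000, p=-1.250000: f=2.530000 → p ← -1.250000 + 0.15·2.530000 = -0.870500
t=0.150000, p=-0.870500: f=2.136127 → p ← -0.870500 + 0.15·2.136127 = -0.550081
p(0.3) ≈ -0.5501

-0.5501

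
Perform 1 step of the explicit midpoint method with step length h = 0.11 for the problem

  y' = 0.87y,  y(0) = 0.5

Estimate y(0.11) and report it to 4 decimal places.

Midpoint: k1 = f(x_n, y_n); k2 = f(x_n + h/2, y_n + (h/2)·k1); y_{n+1} = y_n + h·k2.
x=0.000000, y=0.500000:
  k1 = f(0.000000, 0.500000) = 0.435000
  k2 = f(0.055000, 0.523925) = 0.455815
  y ← 0.500000 + 0.11·0.455815 = 0.550140
y(0.11) ≈ 0.5501

0.5501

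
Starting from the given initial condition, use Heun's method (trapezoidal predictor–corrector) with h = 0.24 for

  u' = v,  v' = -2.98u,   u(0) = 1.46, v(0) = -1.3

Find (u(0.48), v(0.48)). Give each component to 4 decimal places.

0.3991, -2.7724

Heun on (u,v): k1 = f(t_n, state_n); k2 = f(t_n + h, state_n + h·k1); state_{n+1} = state_n + (h/2)·(k1 + k2).
0.000000: (1.460000, -1.300000)
  k1 = (-1.300000, -4.350800)
  predictor → (1.148000, -2.344192)
  k2 = (-2.344192, -3.421040)
  → (1.022697, -2.232621)
0.240000: (1.022697, -2.232621)
  k1 = (-2.232621, -3.047637)
  predictor → (0.486868, -2.964054)
  k2 = (-2.964054, -1.450867)
  → (0.399096, -2.772441)
(u(0.48), v(0.48)) ≈ (0.3991, -2.7724)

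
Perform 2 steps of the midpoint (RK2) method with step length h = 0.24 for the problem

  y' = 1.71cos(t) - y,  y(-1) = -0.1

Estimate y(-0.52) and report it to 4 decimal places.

Midpoint: k1 = f(t_n, y_n); k2 = f(t_n + h/2, y_n + (h/2)·k1); y_{n+1} = y_n + h·k2.
t=-1.000000, y=-0.100000:
  k1 = f(-1.000000, -0.100000) = 1.023917
  k2 = f(-0.880000, 0.022870) = 1.066658
  y ← -0.100000 + 0.24·1.066658 = 0.155998
t=-0.760000, y=0.155998:
  k1 = f(-0.760000, 0.155998) = 1.083472
  k2 = f(-0.640000, 0.286015) = 1.085569
  y ← 0.155998 + 0.24·1.085569 = 0.416535
y(-0.52) ≈ 0.4165

0.4165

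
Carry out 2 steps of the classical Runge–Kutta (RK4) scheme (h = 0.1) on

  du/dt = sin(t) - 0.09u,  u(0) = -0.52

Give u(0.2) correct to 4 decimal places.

RK4: k1 = f(t_n, u_n); k2 = f(t_n + h/2, u_n + (h/2)·k1); k3 = f(t_n + h/2, u_n + (h/2)·k2); k4 = f(t_n + h, u_n + h·k3); u_{n+1} = u_n + (h/6)·(k1 + 2k2 + 2k3 + k4).
t=0.000000, u=-0.520000:
  k1 = f(0.000000, -0.520000) = 0.046800
  k2 = f(0.050000, -0.517660) = 0.096569
  k3 = f(0.050000, -0.515172) = 0.096345
  k4 = f(0.100000, -0.510366) = 0.145766
  u ← -0.520000 + (0.1/6)·(k1 + 2k2 + 2k3 + k4) = -0.510360
t=0.100000, u=-0.510360:
  k1 = f(0.100000, -0.510360) = 0.145766
  k2 = f(0.150000, -0.503072) = 0.194715
  k3 = f(0.150000, -0.500624) = 0.194494
  k4 = f(0.200000, -0.490911) = 0.242851
  u ← -0.510360 + (0.1/6)·(k1 + 2k2 + 2k3 + k4) = -0.490910
u(0.2) ≈ -0.4909

-0.4909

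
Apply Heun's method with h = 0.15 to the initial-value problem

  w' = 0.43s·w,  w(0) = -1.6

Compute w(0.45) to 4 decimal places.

Heun: k1 = f(s_n, w_n); k2 = f(s_n + h, w_n + h·k1); w_{n+1} = w_n + (h/2)·(k1 + k2).
s=0.000000, w=-1.600000:
  k1 = f(0.000000, -1.600000) = 0.000000
  k2 = f(0.150000, -1.600000) = -0.103200
  w ← -1.600000 + (0.15/2)·(0.000000 + (-0.103200)) = -1.607740
s=0.150000, w=-1.607740:
  k1 = f(0.150000, -1.607740) = -0.103699
  k2 = f(0.300000, -1.623295) = -0.209405
  w ← -1.607740 + (0.15/2)·(-0.103699 + (-0.209405)) = -1.631223
s=0.300000, w=-1.631223:
  k1 = f(0.300000, -1.631223) = -0.210428
  k2 = f(0.450000, -1.662787) = -0.321749
  w ← -1.631223 + (0.15/2)·(-0.210428 + (-0.321749)) = -1.671136
w(0.45) ≈ -1.6711

-1.6711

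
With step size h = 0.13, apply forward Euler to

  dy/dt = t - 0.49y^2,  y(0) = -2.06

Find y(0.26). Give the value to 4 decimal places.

-2.6593

Euler: y_{n+1} = y_n + h·f(t_n, y_n).
t=0.000000, y=-2.060000: f=-2.079364 → y ← -2.060000 + 0.13·(-2.079364) = -2.330317
t=0.130000, y=-2.330317: f=-2.530886 → y ← -2.330317 + 0.13·(-2.530886) = -2.659332
y(0.26) ≈ -2.6593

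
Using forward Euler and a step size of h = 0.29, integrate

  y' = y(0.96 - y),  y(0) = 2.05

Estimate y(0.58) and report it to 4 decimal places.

Euler: y_{n+1} = y_n + h·f(t_n, y_n).
t=0.000000, y=2.050000: f=-2.234500 → y ← 2.050000 + 0.29·(-2.234500) = 1.401995
t=0.290000, y=1.401995: f=-0.619675 → y ← 1.401995 + 0.29·(-0.619675) = 1.222289
y(0.58) ≈ 1.2223

1.2223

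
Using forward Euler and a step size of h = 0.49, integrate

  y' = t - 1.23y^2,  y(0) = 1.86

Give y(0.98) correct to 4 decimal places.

-0.0155

Euler: y_{n+1} = y_n + h·f(t_n, y_n).
t=0.000000, y=1.860000: f=-4.255308 → y ← 1.860000 + 0.49·(-4.255308) = -0.225101
t=0.490000, y=-0.225101: f=0.427675 → y ← -0.225101 + 0.49·0.427675 = -0.015540
y(0.98) ≈ -0.0155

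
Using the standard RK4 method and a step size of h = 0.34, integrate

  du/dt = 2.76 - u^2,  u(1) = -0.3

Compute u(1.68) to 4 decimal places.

1.2237

RK4: k1 = f(t_n, u_n); k2 = f(t_n + h/2, u_n + (h/2)·k1); k3 = f(t_n + h/2, u_n + (h/2)·k2); k4 = f(t_n + h, u_n + h·k3); u_{n+1} = u_n + (h/6)·(k1 + 2k2 + 2k3 + k4).
t=1.000000, u=-0.300000:
  k1 = f(1.000000, -0.300000) = 2.670000
  k2 = f(1.170000, 0.153900) = 2.736315
  k3 = f(1.170000, 0.165174) = 2.732718
  k4 = f(1.340000, 0.629124) = 2.364203
  u ← -0.300000 + (0.34/6)·(k1 + 2k2 + 2k3 + k4) = 0.605095
t=1.340000, u=0.605095:
  k1 = f(1.340000, 0.605095) = 2.393860
  k2 = f(1.510000, 1.012051) = 1.735752
  k3 = f(1.510000, 0.900173) = 1.949689
  k4 = f(1.680000, 1.267989) = 1.152203
  u ← 0.605095 + (0.34/6)·(k1 + 2k2 + 2k3 + k4) = 1.223722
u(1.68) ≈ 1.2237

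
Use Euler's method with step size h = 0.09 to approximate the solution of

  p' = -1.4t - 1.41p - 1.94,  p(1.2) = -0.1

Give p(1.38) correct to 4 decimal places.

-0.6978

Euler: p_{n+1} = p_n + h·f(t_n, p_n).
t=1.200000, p=-0.100000: f=-3.479000 → p ← -0.100000 + 0.09·(-3.479000) = -0.413110
t=1.290000, p=-0.413110: f=-3.163515 → p ← -0.413110 + 0.09·(-3.163515) = -0.697826
p(1.38) ≈ -0.6978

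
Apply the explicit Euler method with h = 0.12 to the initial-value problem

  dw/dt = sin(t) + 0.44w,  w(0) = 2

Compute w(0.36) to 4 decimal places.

Euler: w_{n+1} = w_n + h·f(t_n, w_n).
t=0.000000, w=2.000000: f=0.880000 → w ← 2.000000 + 0.12·0.880000 = 2.105600
t=0.120000, w=2.105600: f=1.046176 → w ← 2.105600 + 0.12·1.046176 = 2.231141
t=0.240000, w=2.231141: f=1.219405 → w ← 2.231141 + 0.12·1.219405 = 2.377470
w(0.36) ≈ 2.3775

2.3775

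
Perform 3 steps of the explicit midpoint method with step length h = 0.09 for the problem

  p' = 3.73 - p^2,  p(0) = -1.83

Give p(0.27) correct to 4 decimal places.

Midpoint: k1 = f(x_n, p_n); k2 = f(x_n + h/2, p_n + (h/2)·k1); p_{n+1} = p_n + h·k2.
x=0.000000, p=-1.830000:
  k1 = f(0.000000, -1.830000) = 0.381100
  k2 = f(0.045000, -1.812851) = 0.443573
  p ← -1.830000 + 0.09·0.443573 = -1.790078
x=0.090000, p=-1.790078:
  k1 = f(0.090000, -1.790078) = 0.525619
  k2 = f(0.135000, -1.766426) = 0.609741
  p ← -1.790078 + 0.09·0.609741 = -1.735202
x=0.180000, p=-1.735202:
  k1 = f(0.180000, -1.735202) = 0.719075
  k2 = f(0.225000, -1.702843) = 0.830324
  p ← -1.735202 + 0.09·0.830324 = -1.660473
p(0.27) ≈ -1.6605

-1.6605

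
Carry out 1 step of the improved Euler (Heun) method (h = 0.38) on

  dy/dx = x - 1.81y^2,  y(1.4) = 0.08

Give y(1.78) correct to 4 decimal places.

Heun: k1 = f(x_n, y_n); k2 = f(x_n + h, y_n + h·k1); y_{n+1} = y_n + (h/2)·(k1 + k2).
x=1.400000, y=0.080000:
  k1 = f(1.400000, 0.080000) = 1.388416
  k2 = f(1.780000, 0.607598) = 1.111792
  y ← 0.080000 + (0.38/2)·(1.388416 + 1.111792) = 0.555040
y(1.78) ≈ 0.5550

0.5550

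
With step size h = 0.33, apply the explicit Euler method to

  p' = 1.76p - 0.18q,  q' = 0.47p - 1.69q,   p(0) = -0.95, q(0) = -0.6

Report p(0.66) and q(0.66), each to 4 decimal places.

Euler on (p,q): p_{n+1} = p_n + h·p', q_{n+1} = q_n + h·q'.
0.000000: (-0.950000, -0.600000); f=(-1.564000, 0.567500) → (-1.466120, -0.412725)
0.330000: (-1.466120, -0.412725); f=(-2.506081, 0.008429) → (-2.293127, -0.409943)
(p(0.66), q(0.66)) ≈ (-2.2931, -0.4099)

-2.2931, -0.4099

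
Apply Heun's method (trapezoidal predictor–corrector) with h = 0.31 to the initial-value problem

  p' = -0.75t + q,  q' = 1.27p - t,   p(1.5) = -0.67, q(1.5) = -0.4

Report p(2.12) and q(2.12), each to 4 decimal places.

Heun on (p,q): k1 = f(t_n, state_n); k2 = f(t_n + h, state_n + h·k1); state_{n+1} = state_n + (h/2)·(k1 + k2).
1.500000: (-0.670000, -0.400000)
  k1 = (-1.525000, -2.350900)
  predictor → (-1.142750, -1.128779)
  k2 = (-2.486279, -3.261292)
  → (-1.291748, -1.269890)
1.810000: (-1.291748, -1.269890)
  k1 = (-2.627390, -3.450520)
  predictor → (-2.106239, -2.339551)
  k2 = (-3.929551, -4.794924)
  → (-2.308074, -2.547934)
(p(2.12), q(2.12)) ≈ (-2.3081, -2.5479)

-2.3081, -2.5479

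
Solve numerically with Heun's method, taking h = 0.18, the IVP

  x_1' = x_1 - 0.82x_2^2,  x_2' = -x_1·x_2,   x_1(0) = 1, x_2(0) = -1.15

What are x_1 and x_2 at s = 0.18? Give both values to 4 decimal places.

Heun on (x_1,x_2): k1 = f(s_n, state_n); k2 = f(s_n + h, state_n + h·k1); state_{n+1} = state_n + (h/2)·(k1 + k2).
0.000000: (1.000000, -1.150000)
  k1 = (-0.084450, 1.150000)
  predictor → (0.984799, -0.943000)
  k2 = (0.255615, 0.928665)
  → (1.015405, -0.962920)
(x_1(0.18), x_2(0.18)) ≈ (1.0154, -0.9629)

1.0154, -0.9629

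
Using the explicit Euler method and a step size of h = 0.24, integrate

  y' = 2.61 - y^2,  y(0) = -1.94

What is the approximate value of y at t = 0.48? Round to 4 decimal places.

-2.7699

Euler: y_{n+1} = y_n + h·f(t_n, y_n).
t=0.000000, y=-1.940000: f=-1.153600 → y ← -1.940000 + 0.24·(-1.153600) = -2.216864
t=0.240000, y=-2.216864: f=-2.304486 → y ← -2.216864 + 0.24·(-2.304486) = -2.769941
y(0.48) ≈ -2.7699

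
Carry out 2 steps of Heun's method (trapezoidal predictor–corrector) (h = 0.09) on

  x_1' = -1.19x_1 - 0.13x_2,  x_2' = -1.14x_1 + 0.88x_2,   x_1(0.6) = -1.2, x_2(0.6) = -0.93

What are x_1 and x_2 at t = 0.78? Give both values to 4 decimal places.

Heun on (x_1,x_2): k1 = f(t_n, state_n); k2 = f(t_n + h, state_n + h·k1); state_{n+1} = state_n + (h/2)·(k1 + k2).
0.600000: (-1.200000, -0.930000)
  k1 = (1.548900, 0.549600)
  predictor → (-1.060599, -0.880536)
  k2 = (1.376582, 0.434211)
  → (-1.068353, -0.885728)
0.690000: (-1.068353, -0.885728)
  k1 = (1.386485, 0.438482)
  predictor → (-0.943570, -0.846265)
  k2 = (1.232862, 0.330956)
  → (-0.950483, -0.851104)
(x_1(0.78), x_2(0.78)) ≈ (-0.9505, -0.8511)

-0.9505, -0.8511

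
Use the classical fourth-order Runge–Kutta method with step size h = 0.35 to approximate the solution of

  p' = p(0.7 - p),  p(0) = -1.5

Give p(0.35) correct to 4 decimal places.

RK4: k1 = f(t_n, p_n); k2 = f(t_n + h/2, p_n + (h/2)·k1); k3 = f(t_n + h/2, p_n + (h/2)·k2); k4 = f(t_n + h, p_n + h·k3); p_{n+1} = p_n + (h/6)·(k1 + 2k2 + 2k3 + k4).
t=0.000000, p=-1.500000:
  k1 = f(0.000000, -1.500000) = -3.300000
  k2 = f(0.175000, -2.077500) = -5.770256
  k3 = f(0.175000, -2.509795) = -8.055927
  k4 = f(0.350000, -4.319574) = -21.682424
  p ← -1.500000 + (0.35/6)·(k1 + 2k2 + 2k3 + k4) = -4.570363
p(0.35) ≈ -4.5704

-4.5704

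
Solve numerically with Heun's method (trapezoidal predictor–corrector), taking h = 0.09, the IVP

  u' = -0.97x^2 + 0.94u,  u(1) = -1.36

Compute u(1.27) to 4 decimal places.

-2.1336

Heun: k1 = f(x_n, u_n); k2 = f(x_n + h, u_n + h·k1); u_{n+1} = u_n + (h/2)·(k1 + k2).
x=1.000000, u=-1.360000:
  k1 = f(1.000000, -1.360000) = -2.248400
  k2 = f(1.090000, -1.562356) = -2.621072
  u ← -1.360000 + (0.09/2)·(-2.248400 + (-2.621072)) = -1.579126
x=1.090000, u=-1.579126:
  k1 = f(1.090000, -1.579126) = -2.636836
  k2 = f(1.180000, -1.816441) = -3.058083
  u ← -1.579126 + (0.09/2)·(-2.636836 + (-3.058083)) = -1.835398
x=1.180000, u=-1.835398:
  k1 = f(1.180000, -1.835398) = -3.075902
  k2 = f(1.270000, -2.112229) = -3.550008
  u ← -1.835398 + (0.09/2)·(-3.075902 + (-3.550008)) = -2.133563
u(1.27) ≈ -2.1336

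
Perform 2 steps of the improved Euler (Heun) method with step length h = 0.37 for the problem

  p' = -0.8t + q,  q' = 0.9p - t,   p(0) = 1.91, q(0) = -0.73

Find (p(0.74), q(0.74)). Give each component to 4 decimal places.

1.5414, 0.1233

Heun on (p,q): k1 = f(t_n, state_n); k2 = f(t_n + h, state_n + h·k1); state_{n+1} = state_n + (h/2)·(k1 + k2).
0.000000: (1.910000, -0.730000)
  k1 = (-0.730000, 1.719000)
  predictor → (1.639900, -0.093970)
  k2 = (-0.389970, 1.105910)
  → (1.702806, -0.207392)
0.370000: (1.702806, -0.207392)
  k1 = (-0.503392, 1.162525)
  predictor → (1.516551, 0.222743)
  k2 = (-0.369257, 0.624896)
  → (1.541365, 0.123281)
(p(0.74), q(0.74)) ≈ (1.5414, 0.1233)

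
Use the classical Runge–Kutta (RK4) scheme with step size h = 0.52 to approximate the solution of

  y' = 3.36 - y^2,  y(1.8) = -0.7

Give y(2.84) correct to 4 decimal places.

1.5930

RK4: k1 = f(t_n, y_n); k2 = f(t_n + h/2, y_n + (h/2)·k1); k3 = f(t_n + h/2, y_n + (h/2)·k2); k4 = f(t_n + h, y_n + h·k3); y_{n+1} = y_n + (h/6)·(k1 + 2k2 + 2k3 + k4).
t=1.800000, y=-0.700000:
  k1 = f(1.800000, -0.700000) = 2.870000
  k2 = f(2.060000, 0.046200) = 3.357866
  k3 = f(2.060000, 0.173045) = 3.330055
  k4 = f(2.320000, 1.031629) = 2.295742
  y ← -0.700000 + (0.52/6)·(k1 + 2k2 + 2k3 + k4) = 0.906937
t=2.320000, y=0.906937:
  k1 = f(2.320000, 0.906937) = 2.537465
  k2 = f(2.580000, 1.566678) = 0.905520
  k3 = f(2.580000, 1.142372) = 2.054985
  k4 = f(2.840000, 1.975530) = -0.542717
  y ← 0.906937 + (0.52/6)·(k1 + 2k2 + 2k3 + k4) = 1.592970
y(2.84) ≈ 1.5930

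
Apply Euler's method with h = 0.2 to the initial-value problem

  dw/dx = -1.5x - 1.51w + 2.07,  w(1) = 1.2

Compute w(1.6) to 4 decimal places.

Euler: w_{n+1} = w_n + h·f(x_n, w_n).
x=1.000000, w=1.200000: f=-1.242000 → w ← 1.200000 + 0.2·(-1.242000) = 0.951600
x=1.200000, w=0.951600: f=-1.166916 → w ← 0.951600 + 0.2·(-1.166916) = 0.718217
x=1.400000, w=0.718217: f=-1.114507 → w ← 0.718217 + 0.2·(-1.114507) = 0.495315
w(1.6) ≈ 0.4953

0.4953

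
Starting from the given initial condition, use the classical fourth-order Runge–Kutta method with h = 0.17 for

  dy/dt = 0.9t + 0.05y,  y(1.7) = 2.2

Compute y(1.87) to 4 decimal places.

RK4: k1 = f(t_n, y_n); k2 = f(t_n + h/2, y_n + (h/2)·k1); k3 = f(t_n + h/2, y_n + (h/2)·k2); k4 = f(t_n + h, y_n + h·k3); y_{n+1} = y_n + (h/6)·(k1 + 2k2 + 2k3 + k4).
t=1.700000, y=2.200000:
  k1 = f(1.700000, 2.200000) = 1.640000
  k2 = f(1.785000, 2.339400) = 1.723470
  k3 = f(1.785000, 2.346495) = 1.723825
  k4 = f(1.870000, 2.493050) = 1.807653
  y ← 2.200000 + (0.17/6)·(k1 + 2k2 + 2k3 + k4) = 2.493030
y(1.87) ≈ 2.4930

2.4930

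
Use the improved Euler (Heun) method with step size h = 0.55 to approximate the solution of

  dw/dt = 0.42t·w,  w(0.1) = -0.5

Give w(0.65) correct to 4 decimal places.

Heun: k1 = f(t_n, w_n); k2 = f(t_n + h, w_n + h·k1); w_{n+1} = w_n + (h/2)·(k1 + k2).
t=0.100000, w=-0.500000:
  k1 = f(0.100000, -0.500000) = -0.021000
  k2 = f(0.650000, -0.511550) = -0.139653
  w ← -0.500000 + (0.55/2)·(-0.021000 + (-0.139653)) = -0.544180
w(0.65) ≈ -0.5442

-0.5442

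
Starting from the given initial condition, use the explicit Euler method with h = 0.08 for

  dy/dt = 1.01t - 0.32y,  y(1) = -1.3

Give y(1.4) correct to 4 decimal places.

-0.6951

Euler: y_{n+1} = y_n + h·f(t_n, y_n).
t=1.000000, y=-1.300000: f=1.426000 → y ← -1.300000 + 0.08·1.426000 = -1.185920
t=1.080000, y=-1.185920: f=1.470294 → y ← -1.185920 + 0.08·1.470294 = -1.068296
t=1.160000, y=-1.068296: f=1.513455 → y ← -1.068296 + 0.08·1.513455 = -0.947220
t=1.240000, y=-0.947220: f=1.555510 → y ← -0.947220 + 0.08·1.555510 = -0.822779
t=1.320000, y=-0.822779: f=1.596489 → y ← -0.822779 + 0.08·1.596489 = -0.695060
y(1.4) ≈ -0.6951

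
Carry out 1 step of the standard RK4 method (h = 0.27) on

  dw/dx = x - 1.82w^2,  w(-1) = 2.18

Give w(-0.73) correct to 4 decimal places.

RK4: k1 = f(x_n, w_n); k2 = f(x_n + h/2, w_n + (h/2)·k1); k3 = f(x_n + h/2, w_n + (h/2)·k2); k4 = f(x_n + h, w_n + h·k3); w_{n+1} = w_n + (h/6)·(k1 + 2k2 + 2k3 + k4).
x=-1.000000, w=2.180000:
  k1 = f(-1.000000, 2.180000) = -9.649368
  k2 = f(-0.865000, 0.877335) = -2.265885
  k3 = f(-0.865000, 1.874105) = -7.257334
  k4 = f(-0.730000, 0.220520) = -0.818505
  w ← 2.180000 + (0.27/6)·(k1 + 2k2 + 2k3 + k4) = 0.851856
w(-0.73) ≈ 0.8519

0.8519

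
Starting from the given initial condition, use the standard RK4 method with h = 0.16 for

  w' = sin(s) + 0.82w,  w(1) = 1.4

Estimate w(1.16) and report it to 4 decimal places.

1.7468

RK4: k1 = f(s_n, w_n); k2 = f(s_n + h/2, w_n + (h/2)·k1); k3 = f(s_n + h/2, w_n + (h/2)·k2); k4 = f(s_n + h, w_n + h·k3); w_{n+1} = w_n + (h/6)·(k1 + 2k2 + 2k3 + k4).
s=1.000000, w=1.400000:
  k1 = f(1.000000, 1.400000) = 1.989471
  k2 = f(1.080000, 1.559158) = 2.160467
  k3 = f(1.080000, 1.572837) = 2.171684
  k4 = f(1.160000, 1.747470) = 2.349728
  w ← 1.400000 + (0.16/6)·(k1 + 2k2 + 2k3 + k4) = 1.746760
w(1.16) ≈ 1.7468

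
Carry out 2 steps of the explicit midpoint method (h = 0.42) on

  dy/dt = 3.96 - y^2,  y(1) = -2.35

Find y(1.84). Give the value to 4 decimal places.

-15.8799

Midpoint: k1 = f(t_n, y_n); k2 = f(t_n + h/2, y_n + (h/2)·k1); y_{n+1} = y_n + h·k2.
t=1.000000, y=-2.350000:
  k1 = f(1.000000, -2.350000) = -1.562500
  k2 = f(1.210000, -2.678125) = -3.212354
  y ← -2.350000 + 0.42·(-3.212354) = -3.699188
t=1.420000, y=-3.699188:
  k1 = f(1.420000, -3.699188) = -9.723995
  k2 = f(1.630000, -5.741228) = -29.001693
  y ← -3.699188 + 0.42·(-29.001693) = -15.879900
y(1.84) ≈ -15.8799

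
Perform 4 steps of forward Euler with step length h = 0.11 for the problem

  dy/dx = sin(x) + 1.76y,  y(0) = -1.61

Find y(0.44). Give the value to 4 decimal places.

-3.1863

Euler: y_{n+1} = y_n + h·f(x_n, y_n).
x=0.000000, y=-1.610000: f=-2.833600 → y ← -1.610000 + 0.11·(-2.833600) = -1.921696
x=0.110000, y=-1.921696: f=-3.272407 → y ← -1.921696 + 0.11·(-3.272407) = -2.281661
x=0.220000, y=-2.281661: f=-3.797493 → y ← -2.281661 + 0.11·(-3.797493) = -2.699385
x=0.330000, y=-2.699385: f=-4.426875 → y ← -2.699385 + 0.11·(-4.426875) = -3.186341
y(0.44) ≈ -3.1863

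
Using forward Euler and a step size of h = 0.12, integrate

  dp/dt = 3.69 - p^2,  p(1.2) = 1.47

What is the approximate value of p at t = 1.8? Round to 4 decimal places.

1.8955

Euler: p_{n+1} = p_n + h·f(t_n, p_n).
t=1.200000, p=1.470000: f=1.529100 → p ← 1.470000 + 0.12·1.529100 = 1.653492
t=1.320000, p=1.653492: f=0.955964 → p ← 1.653492 + 0.12·0.955964 = 1.768208
t=1.440000, p=1.768208: f=0.563442 → p ← 1.768208 + 0.12·0.563442 = 1.835821
t=1.560000, p=1.835821: f=0.319762 → p ← 1.835821 + 0.12·0.319762 = 1.874192
t=1.680000, p=1.874192: f=0.177404 → p ← 1.874192 + 0.12·0.177404 = 1.895481
p(1.8) ≈ 1.8955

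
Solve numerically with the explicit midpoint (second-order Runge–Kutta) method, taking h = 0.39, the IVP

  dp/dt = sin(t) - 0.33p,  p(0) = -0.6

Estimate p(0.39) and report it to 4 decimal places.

-0.4522

Midpoint: k1 = f(t_n, p_n); k2 = f(t_n + h/2, p_n + (h/2)·k1); p_{n+1} = p_n + h·k2.
t=0.000000, p=-0.600000:
  k1 = f(0.000000, -0.600000) = 0.198000
  k2 = f(0.195000, -0.561390) = 0.379025
  p ← -0.600000 + 0.39·0.379025 = -0.452180
p(0.39) ≈ -0.4522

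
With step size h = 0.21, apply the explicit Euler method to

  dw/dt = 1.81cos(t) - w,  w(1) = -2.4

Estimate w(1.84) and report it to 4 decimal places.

-0.7272

Euler: w_{n+1} = w_n + h·f(t_n, w_n).
t=1.000000, w=-2.400000: f=3.377947 → w ← -2.400000 + 0.21·3.377947 = -1.690631
t=1.210000, w=-1.690631: f=2.329596 → w ← -1.690631 + 0.21·2.329596 = -1.201416
t=1.420000, w=-1.201416: f=1.473324 → w ← -1.201416 + 0.21·1.473324 = -0.892018
t=1.630000, w=-0.892018: f=0.784922 → w ← -0.892018 + 0.21·0.784922 = -0.727184
w(1.84) ≈ -0.7272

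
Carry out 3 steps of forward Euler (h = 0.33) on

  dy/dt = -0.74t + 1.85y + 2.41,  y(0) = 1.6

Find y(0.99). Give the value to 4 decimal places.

10.5314

Euler: y_{n+1} = y_n + h·f(t_n, y_n).
t=0.000000, y=1.600000: f=5.370000 → y ← 1.600000 + 0.33·5.370000 = 3.372100
t=0.330000, y=3.372100: f=8.404185 → y ← 3.372100 + 0.33·8.404185 = 6.145481
t=0.660000, y=6.145481: f=13.290740 → y ← 6.145481 + 0.33·13.290740 = 10.531425
y(0.99) ≈ 10.5314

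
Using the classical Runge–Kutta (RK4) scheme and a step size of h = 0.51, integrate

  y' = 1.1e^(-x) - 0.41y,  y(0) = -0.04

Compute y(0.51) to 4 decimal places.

RK4: k1 = f(x_n, y_n); k2 = f(x_n + h/2, y_n + (h/2)·k1); k3 = f(x_n + h/2, y_n + (h/2)·k2); k4 = f(x_n + h, y_n + h·k3); y_{n+1} = y_n + (h/6)·(k1 + 2k2 + 2k3 + k4).
x=0.000000, y=-0.040000:
  k1 = f(0.000000, -0.040000) = 1.116400
  k2 = f(0.255000, 0.244682) = 0.752089
  k3 = f(0.255000, 0.151783) = 0.790177
  k4 = f(0.510000, 0.362990) = 0.511719
  y ← -0.040000 + (0.51/6)·(k1 + 2k2 + 2k3 + k4) = 0.360575
y(0.51) ≈ 0.3606

0.3606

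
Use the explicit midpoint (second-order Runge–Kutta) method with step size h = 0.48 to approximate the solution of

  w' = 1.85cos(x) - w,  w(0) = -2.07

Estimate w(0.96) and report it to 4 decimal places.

0.0559

Midpoint: k1 = f(x_n, w_n); k2 = f(x_n + h/2, w_n + (h/2)·k1); w_{n+1} = w_n + h·k2.
x=0.000000, w=-2.070000:
  k1 = f(0.000000, -2.070000) = 3.920000
  k2 = f(0.240000, -1.129200) = 2.926175
  w ← -2.070000 + 0.48·2.926175 = -0.665436
x=0.480000, w=-0.665436:
  k1 = f(0.480000, -0.665436) = 2.306376
  k2 = f(0.720000, -0.111906) = 1.502746
  w ← -0.665436 + 0.48·1.502746 = 0.055882
w(0.96) ≈ 0.0559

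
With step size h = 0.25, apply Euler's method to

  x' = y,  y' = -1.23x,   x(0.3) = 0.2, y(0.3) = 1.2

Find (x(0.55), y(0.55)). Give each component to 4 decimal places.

0.5000, 1.1385

Euler on (x,y): x_{n+1} = x_n + h·x', y_{n+1} = y_n + h·y'.
0.300000: (0.200000, 1.200000); f=(1.200000, -0.246000) → (0.500000, 1.138500)
(x(0.55), y(0.55)) ≈ (0.5000, 1.1385)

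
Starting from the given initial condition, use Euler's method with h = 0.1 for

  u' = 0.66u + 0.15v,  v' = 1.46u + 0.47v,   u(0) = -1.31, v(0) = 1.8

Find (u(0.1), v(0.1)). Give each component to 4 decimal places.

-1.3695, 1.6933

Euler on (u,v): u_{n+1} = u_n + h·u', v_{n+1} = v_n + h·v'.
0.000000: (-1.310000, 1.800000); f=(-0.594600, -1.066600) → (-1.369460, 1.693340)
(u(0.1), v(0.1)) ≈ (-1.3695, 1.6933)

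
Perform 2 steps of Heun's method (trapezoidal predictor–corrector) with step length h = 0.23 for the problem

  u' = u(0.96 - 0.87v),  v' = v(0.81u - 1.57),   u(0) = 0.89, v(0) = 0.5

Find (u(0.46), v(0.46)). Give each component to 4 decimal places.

Heun on (u,v): k1 = f(x_n, state_n); k2 = f(x_n + h, state_n + h·k1); state_{n+1} = state_n + (h/2)·(k1 + k2).
0.000000: (0.890000, 0.500000)
  k1 = (0.467250, -0.424550)
  predictor → (0.997467, 0.402354)
  k2 = (0.608408, -0.306614)
  → (1.013701, 0.415916)
0.230000: (1.013701, 0.415916)
  k1 = (0.606348, -0.311481)
  predictor → (1.153161, 0.344276)
  k2 = (0.761640, -0.218939)
  → (1.171019, 0.354918)
(u(0.46), v(0.46)) ≈ (1.1710, 0.3549)

1.1710, 0.3549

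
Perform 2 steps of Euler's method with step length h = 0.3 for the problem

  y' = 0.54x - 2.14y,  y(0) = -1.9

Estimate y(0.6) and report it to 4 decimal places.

-0.1949

Euler: y_{n+1} = y_n + h·f(x_n, y_n).
x=0.000000, y=-1.900000: f=4.066000 → y ← -1.900000 + 0.3·4.066000 = -0.680200
x=0.300000, y=-0.680200: f=1.617628 → y ← -0.680200 + 0.3·1.617628 = -0.194912
y(0.6) ≈ -0.1949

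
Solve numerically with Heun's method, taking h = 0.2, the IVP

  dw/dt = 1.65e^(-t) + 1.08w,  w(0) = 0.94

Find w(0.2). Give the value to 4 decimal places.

1.5007

Heun: k1 = f(t_n, w_n); k2 = f(t_n + h, w_n + h·k1); w_{n+1} = w_n + (h/2)·(k1 + k2).
t=0.000000, w=0.940000:
  k1 = f(0.000000, 0.940000) = 2.665200
  k2 = f(0.200000, 1.473040) = 2.941789
  w ← 0.940000 + (0.2/2)·(2.665200 + 2.941789) = 1.500699
w(0.2) ≈ 1.5007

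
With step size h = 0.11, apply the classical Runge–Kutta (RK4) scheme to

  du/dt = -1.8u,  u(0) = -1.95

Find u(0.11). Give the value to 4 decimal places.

RK4: k1 = f(t_n, u_n); k2 = f(t_n + h/2, u_n + (h/2)·k1); k3 = f(t_n + h/2, u_n + (h/2)·k2); k4 = f(t_n + h, u_n + h·k3); u_{n+1} = u_n + (h/6)·(k1 + 2k2 + 2k3 + k4).
t=0.000000, u=-1.950000:
  k1 = f(0.000000, -1.950000) = 3.510000
  k2 = f(0.055000, -1.756950) = 3.162510
  k3 = f(0.055000, -1.776062) = 3.196912
  k4 = f(0.110000, -1.598340) = 2.877012
  u ← -1.950000 + (0.11/6)·(k1 + 2k2 + 2k3 + k4) = -1.599726
u(0.11) ≈ -1.5997

-1.5997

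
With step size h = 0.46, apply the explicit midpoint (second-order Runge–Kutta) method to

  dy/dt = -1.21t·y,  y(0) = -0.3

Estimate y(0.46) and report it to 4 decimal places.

-0.2616

Midpoint: k1 = f(t_n, y_n); k2 = f(t_n + h/2, y_n + (h/2)·k1); y_{n+1} = y_n + h·k2.
t=0.000000, y=-0.300000:
  k1 = f(0.000000, -0.300000) = 0.000000
  k2 = f(0.230000, -0.300000) = 0.083490
  y ← -0.300000 + 0.46·0.083490 = -0.261595
y(0.46) ≈ -0.2616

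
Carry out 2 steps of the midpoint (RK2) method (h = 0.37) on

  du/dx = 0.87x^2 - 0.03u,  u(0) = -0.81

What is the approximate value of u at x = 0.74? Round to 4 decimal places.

-0.6824

Midpoint: k1 = f(x_n, u_n); k2 = f(x_n + h/2, u_n + (h/2)·k1); u_{n+1} = u_n + h·k2.
x=0.000000, u=-0.810000:
  k1 = f(0.000000, -0.810000) = 0.024300
  k2 = f(0.185000, -0.805505) = 0.053941
  u ← -0.810000 + 0.37·0.053941 = -0.790042
x=0.370000, u=-0.790042:
  k1 = f(0.370000, -0.790042) = 0.142804
  k2 = f(0.555000, -0.763623) = 0.290890
  u ← -0.790042 + 0.37·0.290890 = -0.682412
u(0.74) ≈ -0.6824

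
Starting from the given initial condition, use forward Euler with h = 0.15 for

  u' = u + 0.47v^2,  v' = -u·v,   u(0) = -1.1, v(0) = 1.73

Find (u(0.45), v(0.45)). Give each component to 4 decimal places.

Euler on (u,v): u_{n+1} = u_n + h·u', v_{n+1} = v_n + h·v'.
0.000000: (-1.100000, 1.730000); f=(0.306663, 1.903000) → (-1.054001, 2.015450)
0.150000: (-1.054001, 2.015450); f=(0.855158, 2.124285) → (-0.925727, 2.334093)
0.300000: (-0.925727, 2.334093); f=(1.634828, 2.160733) → (-0.680503, 2.658203)
(u(0.45), v(0.45)) ≈ (-0.6805, 2.6582)

-0.6805, 2.6582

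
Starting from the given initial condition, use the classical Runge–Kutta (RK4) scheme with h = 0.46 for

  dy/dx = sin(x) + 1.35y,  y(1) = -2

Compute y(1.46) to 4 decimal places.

-3.1301

RK4: k1 = f(x_n, y_n); k2 = f(x_n + h/2, y_n + (h/2)·k1); k3 = f(x_n + h/2, y_n + (h/2)·k2); k4 = f(x_n + h, y_n + h·k3); y_{n+1} = y_n + (h/6)·(k1 + 2k2 + 2k3 + k4).
x=1.000000, y=-2.000000:
  k1 = f(1.000000, -2.000000) = -1.858529
  k2 = f(1.230000, -2.427462) = -2.334584
  k3 = f(1.230000, -2.536954) = -2.482400
  k4 = f(1.460000, -3.141904) = -3.247702
  y ← -2.000000 + (0.46/6)·(k1 + 2k2 + 2k3 + k4) = -3.130082
y(1.46) ≈ -3.1301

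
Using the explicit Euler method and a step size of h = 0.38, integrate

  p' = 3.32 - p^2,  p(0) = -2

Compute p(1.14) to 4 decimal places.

Euler: p_{n+1} = p_n + h·f(x_n, p_n).
x=0.000000, p=-2.000000: f=-0.680000 → p ← -2.000000 + 0.38·(-0.680000) = -2.258400
x=0.380000, p=-2.258400: f=-1.780371 → p ← -2.258400 + 0.38·(-1.780371) = -2.934941
x=0.760000, p=-2.934941: f=-5.293878 → p ← -2.934941 + 0.38·(-5.293878) = -4.946614
p(1.14) ≈ -4.9466

-4.9466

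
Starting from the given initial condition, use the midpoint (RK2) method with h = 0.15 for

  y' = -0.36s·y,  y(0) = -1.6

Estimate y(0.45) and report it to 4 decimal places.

Midpoint: k1 = f(s_n, y_n); k2 = f(s_n + h/2, y_n + (h/2)·k1); y_{n+1} = y_n + h·k2.
s=0.000000, y=-1.600000:
  k1 = f(0.000000, -1.600000) = 0.000000
  k2 = f(0.075000, -1.600000) = 0.043200
  y ← -1.600000 + 0.15·0.043200 = -1.593520
s=0.150000, y=-1.593520:
  k1 = f(0.150000, -1.593520) = 0.086050
  k2 = f(0.225000, -1.587066) = 0.128552
  y ← -1.593520 + 0.15·0.128552 = -1.574237
s=0.300000, y=-1.574237:
  k1 = f(0.300000, -1.574237) = 0.170018
  k2 = f(0.375000, -1.561486) = 0.210801
  y ← -1.574237 + 0.15·0.210801 = -1.542617
y(0.45) ≈ -1.5426

-1.5426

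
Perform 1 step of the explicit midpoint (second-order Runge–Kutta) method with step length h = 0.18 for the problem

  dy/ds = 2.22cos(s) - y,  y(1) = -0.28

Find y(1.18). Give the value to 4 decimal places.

Midpoint: k1 = f(s_n, y_n); k2 = f(s_n + h/2, y_n + (h/2)·k1); y_{n+1} = y_n + h·k2.
s=1.000000, y=-0.280000:
  k1 = f(1.000000, -0.280000) = 1.479471
  k2 = f(1.090000, -0.146848) = 1.173565
  y ← -0.280000 + 0.18·1.173565 = -0.068758
y(1.18) ≈ -0.0688

-0.0688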